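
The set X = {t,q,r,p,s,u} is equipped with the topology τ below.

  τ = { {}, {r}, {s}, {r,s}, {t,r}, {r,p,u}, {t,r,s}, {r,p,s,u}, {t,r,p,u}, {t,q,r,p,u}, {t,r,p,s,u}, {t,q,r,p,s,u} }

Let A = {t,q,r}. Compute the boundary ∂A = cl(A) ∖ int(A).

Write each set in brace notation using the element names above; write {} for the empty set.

{q,p,u}

U open, U⊆A: {}, {r}, {t,r}. int(A) = ⋃ = {t,r}
X∖A={p,s,u}, int(X∖A)={s}, hence cl(A)={t,q,r,p,u}
∂A: remove int from cl → {q,p,u}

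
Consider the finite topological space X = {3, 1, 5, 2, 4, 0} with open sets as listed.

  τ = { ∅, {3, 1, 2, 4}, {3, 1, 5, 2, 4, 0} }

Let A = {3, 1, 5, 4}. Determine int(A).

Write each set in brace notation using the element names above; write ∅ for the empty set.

open subsets of A: ∅; so int(A) = ∅

∅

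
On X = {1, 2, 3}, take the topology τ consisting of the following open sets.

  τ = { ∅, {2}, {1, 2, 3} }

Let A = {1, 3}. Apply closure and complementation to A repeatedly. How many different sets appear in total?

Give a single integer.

complement {2}; its interior {2}; cl(A) = X∖{2} = {1, 3}
With k = closure, c = complement:
  1. A     = {1, 3}
  2. cA    = {2}
  3. kcA   = {1, 2, 3}
  4. ckcA  = ∅
k, c of each give nothing new

4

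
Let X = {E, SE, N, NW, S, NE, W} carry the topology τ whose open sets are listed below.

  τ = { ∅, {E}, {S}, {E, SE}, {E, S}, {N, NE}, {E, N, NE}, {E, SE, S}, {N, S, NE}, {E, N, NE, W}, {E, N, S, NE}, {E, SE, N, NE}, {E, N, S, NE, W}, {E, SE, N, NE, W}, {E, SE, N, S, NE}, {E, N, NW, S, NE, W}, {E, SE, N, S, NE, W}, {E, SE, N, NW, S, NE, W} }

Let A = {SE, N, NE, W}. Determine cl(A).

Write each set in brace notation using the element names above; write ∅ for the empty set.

complement {E, NW, S}; its interior {E, S}; cl(A) = X∖{E, S} = {SE, N, NW, NE, W}

{SE, N, NW, NE, W}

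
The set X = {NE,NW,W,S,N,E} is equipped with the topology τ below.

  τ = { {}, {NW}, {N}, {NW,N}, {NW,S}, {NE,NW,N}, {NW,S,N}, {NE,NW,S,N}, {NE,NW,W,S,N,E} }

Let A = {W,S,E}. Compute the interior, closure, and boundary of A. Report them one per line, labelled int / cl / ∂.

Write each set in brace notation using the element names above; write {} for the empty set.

open subsets of A: {}; so int(A) = {}
closure: X∖int(X∖A) = X∖{NE,NW,N} = {W,S,E}
∂A = {W,S,E} minus {} = {W,S,E}

int(A) = {}
cl(A)  = {W,S,E}
∂A     = {W,S,E}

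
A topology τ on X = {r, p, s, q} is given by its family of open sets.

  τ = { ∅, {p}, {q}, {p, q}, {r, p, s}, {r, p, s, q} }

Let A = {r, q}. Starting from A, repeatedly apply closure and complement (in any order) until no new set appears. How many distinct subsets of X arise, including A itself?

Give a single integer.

6

complement {p, s}; its interior {p}; cl(A) = X∖{p} = {r, s, q}
With k = closure, c = complement:
  1. A     = {r, q}
  2. kA    = {r, s, q}
  3. cA    = {p, s}
  4. ckA   = {p}
  5. kcA   = {r, p, s}
  6. ckcA  = {q}
k, c of each give nothing new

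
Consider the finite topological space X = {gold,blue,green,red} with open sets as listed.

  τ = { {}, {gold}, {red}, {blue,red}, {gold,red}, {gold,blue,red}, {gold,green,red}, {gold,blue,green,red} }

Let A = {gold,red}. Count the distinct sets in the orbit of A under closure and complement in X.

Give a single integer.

closure: X∖int(X∖A) = X∖{} = {gold,blue,green,red}
Let k=closure and c=complement:
  1. A     = {gold,red}
  2. kA    = {gold,blue,green,red}
  3. cA    = {blue,green}
  4. ckA   = {}
— saturated at 4

4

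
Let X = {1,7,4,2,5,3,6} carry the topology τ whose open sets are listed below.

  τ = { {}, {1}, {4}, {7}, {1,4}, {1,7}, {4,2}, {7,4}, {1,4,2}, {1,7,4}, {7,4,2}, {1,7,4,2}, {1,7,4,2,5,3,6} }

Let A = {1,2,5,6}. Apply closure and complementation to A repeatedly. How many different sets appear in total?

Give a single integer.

closure: X∖int(X∖A) = X∖{7,4} = {1,2,5,3,6}
Let k=closure and c=complement:
  1. A     = {1,2,5,6}
  2. kA    = {1,2,5,3,6}
  3. cA    = {7,4,3}
  4. ckA   = {7,4}
  5. kcA   = {7,4,2,5,3,6}
  6. ckcA  = {1}
  7. kckcA = {1,5,3,6}
  8. ckckcA = {7,4,2}
— saturated at 8

8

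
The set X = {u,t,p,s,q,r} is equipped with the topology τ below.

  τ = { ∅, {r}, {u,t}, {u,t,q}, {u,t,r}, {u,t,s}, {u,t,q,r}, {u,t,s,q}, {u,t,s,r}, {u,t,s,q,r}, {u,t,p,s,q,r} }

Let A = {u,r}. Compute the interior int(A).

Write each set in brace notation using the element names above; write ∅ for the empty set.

{r}

opens ⊆ A: ∅, {r}; union → int = {r}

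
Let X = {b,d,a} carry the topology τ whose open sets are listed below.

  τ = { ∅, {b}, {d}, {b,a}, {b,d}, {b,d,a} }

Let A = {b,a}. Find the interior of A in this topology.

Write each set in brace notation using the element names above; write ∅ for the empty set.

{b,a}

opens ⊆ A: ∅, {b}, {b,a}; union → int = {b,a}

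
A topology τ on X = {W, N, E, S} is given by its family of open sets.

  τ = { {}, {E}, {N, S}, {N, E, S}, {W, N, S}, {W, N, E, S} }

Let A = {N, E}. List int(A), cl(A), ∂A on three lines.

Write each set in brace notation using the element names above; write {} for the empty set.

int(A) = {E}
cl(A)  = {W, N, E, S}
∂A     = {W, N, S}

open subsets of A: {}, {E}; so int(A) = {E}
closure: X∖int(X∖A) = X∖{} = {W, N, E, S}
∂A = {W, N, E, S} minus {E} = {W, N, S}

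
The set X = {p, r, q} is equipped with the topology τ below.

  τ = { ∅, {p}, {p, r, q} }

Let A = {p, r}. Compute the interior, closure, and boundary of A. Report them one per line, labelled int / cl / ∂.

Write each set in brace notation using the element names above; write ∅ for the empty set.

int(A) = {p}
cl(A)  = {p, r, q}
∂A     = {r, q}

open subsets of A: ∅, {p}; so int(A) = {p}
closure: X∖int(X∖A) = X∖∅ = {p, r, q}
∂A = {p, r, q} minus {p} = {r, q}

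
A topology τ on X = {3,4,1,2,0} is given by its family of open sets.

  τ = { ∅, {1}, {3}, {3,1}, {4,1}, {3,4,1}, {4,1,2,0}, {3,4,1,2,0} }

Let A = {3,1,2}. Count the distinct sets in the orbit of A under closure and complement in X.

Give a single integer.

X∖A={4,0}, int(X∖A)=∅, hence cl(A)={3,4,1,2,0}
Orbit (k=closure, c=complement):
  1. A     = {3,1,2}
  2. kA    = {3,4,1,2,0}
  3. cA    = {4,0}
  4. ckA   = ∅
  5. kcA   = {4,2,0}
  6. ckcA  = {3,1}
(closed under both — stop)

6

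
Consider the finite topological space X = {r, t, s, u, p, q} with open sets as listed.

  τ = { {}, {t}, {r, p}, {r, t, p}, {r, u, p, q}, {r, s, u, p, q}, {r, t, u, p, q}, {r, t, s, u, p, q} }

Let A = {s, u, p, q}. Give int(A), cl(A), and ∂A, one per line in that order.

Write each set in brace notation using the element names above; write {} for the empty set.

U open, U⊆A: {}. int(A) = ⋃ = {}
X∖A={r, t}, int(X∖A)={t}, hence cl(A)={r, s, u, p, q}
∂A: remove int from cl → {r, s, u, p, q}

int(A) = {}
cl(A)  = {r, s, u, p, q}
∂A     = {r, s, u, p, q}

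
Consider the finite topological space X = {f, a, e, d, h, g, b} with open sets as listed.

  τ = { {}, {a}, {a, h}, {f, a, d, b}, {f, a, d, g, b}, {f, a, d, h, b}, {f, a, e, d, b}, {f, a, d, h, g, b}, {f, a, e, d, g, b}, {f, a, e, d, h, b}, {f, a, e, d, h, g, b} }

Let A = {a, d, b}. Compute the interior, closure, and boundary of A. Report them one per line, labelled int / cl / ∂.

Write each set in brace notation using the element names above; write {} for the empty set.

interior: largest open inside A is {a} (from {}, {a})
cl via duality: int({f, e, h, g}) = {}, so X∖{} = {f, a, e, d, h, g, b}
cl∖int = {f, e, d, h, g, b}

int(A) = {a}
cl(A)  = {f, a, e, d, h, g, b}
∂A     = {f, e, d, h, g, b}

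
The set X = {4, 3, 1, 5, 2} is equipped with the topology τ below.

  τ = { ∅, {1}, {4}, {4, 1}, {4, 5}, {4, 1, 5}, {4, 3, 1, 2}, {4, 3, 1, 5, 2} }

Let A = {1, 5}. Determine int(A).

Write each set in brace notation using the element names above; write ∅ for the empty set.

{1}

open subsets of A: ∅, {1}; so int(A) = {1}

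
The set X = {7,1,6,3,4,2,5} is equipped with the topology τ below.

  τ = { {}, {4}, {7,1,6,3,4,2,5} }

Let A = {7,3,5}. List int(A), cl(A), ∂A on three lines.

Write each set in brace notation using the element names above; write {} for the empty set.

interior: largest open inside A is {} (from {})
cl via duality: int({1,6,4,2}) = {4}, so X∖{4} = {7,1,6,3,2,5}
cl∖int = {7,1,6,3,2,5}

int(A) = {}
cl(A)  = {7,1,6,3,2,5}
∂A     = {7,1,6,3,2,5}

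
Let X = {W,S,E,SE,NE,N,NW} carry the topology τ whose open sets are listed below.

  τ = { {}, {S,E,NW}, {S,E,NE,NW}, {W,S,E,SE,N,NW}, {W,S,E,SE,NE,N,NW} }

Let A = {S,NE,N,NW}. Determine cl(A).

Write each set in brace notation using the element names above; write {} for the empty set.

{W,S,E,SE,NE,N,NW}

complement {W,E,SE}; its interior {}; cl(A) = X∖{} = {W,S,E,SE,NE,N,NW}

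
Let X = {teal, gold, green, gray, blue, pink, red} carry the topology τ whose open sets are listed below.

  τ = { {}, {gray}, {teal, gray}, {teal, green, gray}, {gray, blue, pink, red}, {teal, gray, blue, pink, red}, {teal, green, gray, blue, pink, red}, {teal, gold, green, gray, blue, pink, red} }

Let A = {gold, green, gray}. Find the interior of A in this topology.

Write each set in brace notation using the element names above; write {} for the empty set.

opens ⊆ A: {}, {gray}; union → int = {gray}

{gray}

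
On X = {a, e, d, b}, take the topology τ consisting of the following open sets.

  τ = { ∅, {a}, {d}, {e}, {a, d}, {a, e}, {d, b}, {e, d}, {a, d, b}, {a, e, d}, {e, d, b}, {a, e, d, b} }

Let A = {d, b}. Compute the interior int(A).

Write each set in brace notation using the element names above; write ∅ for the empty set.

{d, b}

open subsets of A: ∅, {d}, {d, b}; so int(A) = {d, b}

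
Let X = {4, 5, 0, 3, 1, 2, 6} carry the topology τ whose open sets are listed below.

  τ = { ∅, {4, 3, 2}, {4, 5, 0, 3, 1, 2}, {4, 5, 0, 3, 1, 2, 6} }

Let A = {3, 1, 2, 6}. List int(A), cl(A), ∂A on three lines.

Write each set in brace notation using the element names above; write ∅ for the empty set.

int(A) = ∅
cl(A)  = {4, 5, 0, 3, 1, 2, 6}
∂A     = {4, 5, 0, 3, 1, 2, 6}

interior: largest open inside A is ∅ (from ∅)
cl via duality: int({4, 5, 0}) = ∅, so X∖∅ = {4, 5, 0, 3, 1, 2, 6}
cl∖int = {4, 5, 0, 3, 1, 2, 6}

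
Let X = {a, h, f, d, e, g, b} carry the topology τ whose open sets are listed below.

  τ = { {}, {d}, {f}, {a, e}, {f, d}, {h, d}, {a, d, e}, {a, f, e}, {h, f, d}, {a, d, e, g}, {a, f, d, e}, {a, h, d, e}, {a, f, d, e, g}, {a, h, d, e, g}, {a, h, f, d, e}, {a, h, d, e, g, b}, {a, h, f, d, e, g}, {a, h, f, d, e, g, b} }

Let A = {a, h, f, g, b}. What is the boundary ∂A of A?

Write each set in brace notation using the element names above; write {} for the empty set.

interior: largest open inside A is {f} (from {}, {f})
cl via duality: int({d, e}) = {d}, so X∖{d} = {a, h, f, e, g, b}
cl∖int = {a, h, e, g, b}

{a, h, e, g, b}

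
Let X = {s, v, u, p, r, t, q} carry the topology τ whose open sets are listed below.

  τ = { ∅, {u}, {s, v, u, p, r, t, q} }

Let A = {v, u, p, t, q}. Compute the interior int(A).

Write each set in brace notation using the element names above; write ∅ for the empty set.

{u}

open subsets of A: ∅, {u}; so int(A) = {u}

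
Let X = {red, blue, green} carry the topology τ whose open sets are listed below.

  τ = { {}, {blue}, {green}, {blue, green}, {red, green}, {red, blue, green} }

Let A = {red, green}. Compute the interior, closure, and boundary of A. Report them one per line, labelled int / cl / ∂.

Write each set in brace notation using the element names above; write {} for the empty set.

open subsets of A: {}, {green}, {red, green}; so int(A) = {red, green}
closure: X∖int(X∖A) = X∖{blue} = {red, green}
∂A = {red, green} minus {red, green} = {}

int(A) = {red, green}
cl(A)  = {red, green}
∂A     = {}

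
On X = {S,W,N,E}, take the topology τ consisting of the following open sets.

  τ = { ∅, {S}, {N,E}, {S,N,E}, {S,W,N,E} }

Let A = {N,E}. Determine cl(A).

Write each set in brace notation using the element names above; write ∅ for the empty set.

X∖A={S,W}, int(X∖A)={S}, hence cl(A)={W,N,E}

{W,N,E}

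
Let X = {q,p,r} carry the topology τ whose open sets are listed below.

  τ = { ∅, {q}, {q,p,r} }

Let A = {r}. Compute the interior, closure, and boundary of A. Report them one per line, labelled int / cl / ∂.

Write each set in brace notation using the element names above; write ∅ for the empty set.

open subsets of A: ∅; so int(A) = ∅
closure: X∖int(X∖A) = X∖{q} = {p,r}
∂A = {p,r} minus ∅ = {p,r}

int(A) = ∅
cl(A)  = {p,r}
∂A     = {p,r}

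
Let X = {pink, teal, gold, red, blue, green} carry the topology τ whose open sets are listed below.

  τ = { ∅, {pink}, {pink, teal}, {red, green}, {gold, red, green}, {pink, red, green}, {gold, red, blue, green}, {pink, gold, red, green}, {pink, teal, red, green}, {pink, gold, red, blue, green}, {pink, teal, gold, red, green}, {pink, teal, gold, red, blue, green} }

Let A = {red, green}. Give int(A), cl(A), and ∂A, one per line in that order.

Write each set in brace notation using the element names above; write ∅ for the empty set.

int(A) = {red, green}
cl(A)  = {gold, red, blue, green}
∂A     = {gold, blue}

U open, U⊆A: ∅, {red, green}. int(A) = ⋃ = {red, green}
X∖A={pink, teal, gold, blue}, int(X∖A)={pink, teal}, hence cl(A)={gold, red, blue, green}
∂A: remove int from cl → {gold, blue}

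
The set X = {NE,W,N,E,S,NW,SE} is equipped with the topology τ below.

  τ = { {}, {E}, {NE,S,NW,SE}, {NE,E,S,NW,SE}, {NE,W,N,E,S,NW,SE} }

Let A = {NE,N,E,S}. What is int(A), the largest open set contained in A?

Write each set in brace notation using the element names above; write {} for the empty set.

U open, U⊆A: {}, {E}. int(A) = ⋃ = {E}

{E}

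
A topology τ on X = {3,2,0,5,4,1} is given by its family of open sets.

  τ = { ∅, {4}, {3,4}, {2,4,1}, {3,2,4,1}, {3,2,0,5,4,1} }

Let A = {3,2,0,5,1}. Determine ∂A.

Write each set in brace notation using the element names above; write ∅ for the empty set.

{3,2,0,5,1}

interior: largest open inside A is ∅ (from ∅)
cl via duality: int({4}) = {4}, so X∖{4} = {3,2,0,5,1}
cl∖int = {3,2,0,5,1}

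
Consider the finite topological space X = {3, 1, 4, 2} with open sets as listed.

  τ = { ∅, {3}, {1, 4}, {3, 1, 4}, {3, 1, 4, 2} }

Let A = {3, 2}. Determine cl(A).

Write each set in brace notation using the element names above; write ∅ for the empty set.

X∖A={1, 4}, int(X∖A)={1, 4}, hence cl(A)={3, 2}

{3, 2}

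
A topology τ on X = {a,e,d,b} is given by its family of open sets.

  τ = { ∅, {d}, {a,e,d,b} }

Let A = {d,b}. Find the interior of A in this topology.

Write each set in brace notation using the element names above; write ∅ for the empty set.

U open, U⊆A: ∅, {d}. int(A) = ⋃ = {d}

{d}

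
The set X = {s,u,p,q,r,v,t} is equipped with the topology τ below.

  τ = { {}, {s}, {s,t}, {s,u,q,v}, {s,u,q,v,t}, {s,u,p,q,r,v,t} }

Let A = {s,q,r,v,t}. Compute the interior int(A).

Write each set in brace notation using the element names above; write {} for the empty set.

{s,t}

open subsets of A: {}, {s}, {s,t}; so int(A) = {s,t}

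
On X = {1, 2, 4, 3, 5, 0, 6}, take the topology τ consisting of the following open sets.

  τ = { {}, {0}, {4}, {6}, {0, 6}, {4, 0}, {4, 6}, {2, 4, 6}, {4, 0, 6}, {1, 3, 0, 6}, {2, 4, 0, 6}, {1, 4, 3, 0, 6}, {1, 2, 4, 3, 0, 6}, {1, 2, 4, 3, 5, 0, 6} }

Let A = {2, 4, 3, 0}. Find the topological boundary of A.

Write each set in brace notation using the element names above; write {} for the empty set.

{1, 2, 3, 5}

interior: largest open inside A is {4, 0} (from {}, {4}, {0}, {4, 0})
cl via duality: int({1, 5, 6}) = {6}, so X∖{6} = {1, 2, 4, 3, 5, 0}
cl∖int = {1, 2, 3, 5}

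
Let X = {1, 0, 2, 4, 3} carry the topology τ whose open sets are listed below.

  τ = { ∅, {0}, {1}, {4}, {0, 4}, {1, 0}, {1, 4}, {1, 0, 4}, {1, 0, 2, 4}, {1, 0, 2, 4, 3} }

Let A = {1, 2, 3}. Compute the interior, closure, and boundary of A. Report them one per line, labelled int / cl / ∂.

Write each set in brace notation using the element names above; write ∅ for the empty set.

U open, U⊆A: ∅, {1}. int(A) = ⋃ = {1}
X∖A={0, 4}, int(X∖A)={0, 4}, hence cl(A)={1, 2, 3}
∂A: remove int from cl → {2, 3}

int(A) = {1}
cl(A)  = {1, 2, 3}
∂A     = {2, 3}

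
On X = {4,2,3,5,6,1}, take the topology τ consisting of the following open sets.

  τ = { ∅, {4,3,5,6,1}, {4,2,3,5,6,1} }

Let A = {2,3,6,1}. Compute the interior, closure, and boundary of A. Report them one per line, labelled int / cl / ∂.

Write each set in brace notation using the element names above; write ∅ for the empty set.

U open, U⊆A: ∅. int(A) = ⋃ = ∅
X∖A={4,5}, int(X∖A)=∅, hence cl(A)={4,2,3,5,6,1}
∂A: remove int from cl → {4,2,3,5,6,1}

int(A) = ∅
cl(A)  = {4,2,3,5,6,1}
∂A     = {4,2,3,5,6,1}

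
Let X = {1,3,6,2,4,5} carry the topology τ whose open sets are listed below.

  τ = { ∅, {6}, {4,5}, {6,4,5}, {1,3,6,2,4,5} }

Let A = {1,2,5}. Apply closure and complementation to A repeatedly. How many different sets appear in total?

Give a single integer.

8

closure: X∖int(X∖A) = X∖{6} = {1,3,2,4,5}
Let k=closure and c=complement:
  1. A     = {1,2,5}
  2. kA    = {1,3,2,4,5}
  3. cA    = {3,6,4}
  4. ckA   = {6}
  5. kcA   = {1,3,6,2,4,5}
  6. kckA  = {1,3,6,2}
  7. ckcA  = ∅
  8. ckckA = {4,5}
— saturated at 8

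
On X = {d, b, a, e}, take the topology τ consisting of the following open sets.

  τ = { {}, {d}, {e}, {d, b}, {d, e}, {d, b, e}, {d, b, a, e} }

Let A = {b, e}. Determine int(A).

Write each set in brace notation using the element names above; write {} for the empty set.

{e}

interior: largest open inside A is {e} (from {}, {e})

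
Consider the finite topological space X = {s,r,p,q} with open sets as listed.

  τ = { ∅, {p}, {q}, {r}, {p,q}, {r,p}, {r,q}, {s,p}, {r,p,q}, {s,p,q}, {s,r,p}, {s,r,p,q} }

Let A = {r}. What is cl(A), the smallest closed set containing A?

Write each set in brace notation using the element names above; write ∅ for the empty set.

complement {s,p,q}; its interior {s,p,q}; cl(A) = X∖{s,p,q} = {r}

{r}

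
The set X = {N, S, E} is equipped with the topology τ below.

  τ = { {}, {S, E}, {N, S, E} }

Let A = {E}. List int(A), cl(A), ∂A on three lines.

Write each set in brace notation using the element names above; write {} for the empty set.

int(A) = {}
cl(A)  = {N, S, E}
∂A     = {N, S, E}

interior: largest open inside A is {} (from {})
cl via duality: int({N, S}) = {}, so X∖{} = {N, S, E}
cl∖int = {N, S, E}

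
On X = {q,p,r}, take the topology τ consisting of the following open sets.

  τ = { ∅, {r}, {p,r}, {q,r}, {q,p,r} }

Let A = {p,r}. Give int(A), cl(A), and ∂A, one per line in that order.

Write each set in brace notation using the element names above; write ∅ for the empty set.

opens ⊆ A: ∅, {r}, {p,r}; union → int = {p,r}
complement {q}; its interior ∅; cl(A) = X∖∅ = {q,p,r}
boundary = {q,p,r} ∖ {p,r} = {q}

int(A) = {p,r}
cl(A)  = {q,p,r}
∂A     = {q}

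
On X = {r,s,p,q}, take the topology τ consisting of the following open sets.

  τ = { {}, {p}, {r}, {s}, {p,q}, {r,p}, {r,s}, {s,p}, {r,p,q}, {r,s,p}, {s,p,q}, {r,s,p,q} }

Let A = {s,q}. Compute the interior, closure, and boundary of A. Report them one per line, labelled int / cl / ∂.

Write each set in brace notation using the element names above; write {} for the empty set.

int(A) = {s}
cl(A)  = {s,q}
∂A     = {q}

interior: largest open inside A is {s} (from {}, {s})
cl via duality: int({r,p}) = {r,p}, so X∖{r,p} = {s,q}
cl∖int = {q}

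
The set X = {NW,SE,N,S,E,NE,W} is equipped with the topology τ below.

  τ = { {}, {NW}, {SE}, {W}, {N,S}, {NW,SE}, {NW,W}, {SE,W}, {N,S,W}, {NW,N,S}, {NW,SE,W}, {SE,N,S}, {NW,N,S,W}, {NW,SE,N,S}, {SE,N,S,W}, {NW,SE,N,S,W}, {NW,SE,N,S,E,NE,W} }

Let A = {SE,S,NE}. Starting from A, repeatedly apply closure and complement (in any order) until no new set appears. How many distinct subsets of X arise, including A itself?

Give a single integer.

X∖A={NW,N,E,W}, int(X∖A)={NW,W}, hence cl(A)={SE,N,S,E,NE}
Orbit (k=closure, c=complement):
  1. A     = {SE,S,NE}
  2. kA    = {SE,N,S,E,NE}
  3. cA    = {NW,N,E,W}
  4. ckA   = {NW,W}
  5. kcA   = {NW,N,S,E,NE,W}
  6. kckA  = {NW,E,NE,W}
  7. ckcA  = {SE}
  8. ckckA = {SE,N,S}
  9. kckcA = {SE,E,NE}
  10. ckckcA = {NW,N,S,W}
(closed under both — stop)

10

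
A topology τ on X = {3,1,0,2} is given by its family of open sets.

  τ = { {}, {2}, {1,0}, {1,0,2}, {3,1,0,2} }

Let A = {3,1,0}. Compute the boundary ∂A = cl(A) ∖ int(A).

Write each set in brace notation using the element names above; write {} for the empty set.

{3}

U open, U⊆A: {}, {1,0}. int(A) = ⋃ = {1,0}
X∖A={2}, int(X∖A)={2}, hence cl(A)={3,1,0}
∂A: remove int from cl → {3}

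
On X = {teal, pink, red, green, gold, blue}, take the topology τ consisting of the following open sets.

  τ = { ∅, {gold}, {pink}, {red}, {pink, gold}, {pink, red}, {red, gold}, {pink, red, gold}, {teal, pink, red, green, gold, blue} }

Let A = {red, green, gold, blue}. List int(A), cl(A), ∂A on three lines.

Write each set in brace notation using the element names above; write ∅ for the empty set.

U open, U⊆A: ∅, {red}, {gold}, {red, gold}. int(A) = ⋃ = {red, gold}
X∖A={teal, pink}, int(X∖A)={pink}, hence cl(A)={teal, red, green, gold, blue}
∂A: remove int from cl → {teal, green, blue}

int(A) = {red, gold}
cl(A)  = {teal, red, green, gold, blue}
∂A     = {teal, green, blue}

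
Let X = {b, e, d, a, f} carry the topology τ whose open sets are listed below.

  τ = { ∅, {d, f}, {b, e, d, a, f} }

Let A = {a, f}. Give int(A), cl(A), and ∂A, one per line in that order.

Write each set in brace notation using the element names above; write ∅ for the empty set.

opens ⊆ A: ∅; union → int = ∅
complement {b, e, d}; its interior ∅; cl(A) = X∖∅ = {b, e, d, a, f}
boundary = {b, e, d, a, f} ∖ ∅ = {b, e, d, a, f}

int(A) = ∅
cl(A)  = {b, e, d, a, f}
∂A     = {b, e, d, a, f}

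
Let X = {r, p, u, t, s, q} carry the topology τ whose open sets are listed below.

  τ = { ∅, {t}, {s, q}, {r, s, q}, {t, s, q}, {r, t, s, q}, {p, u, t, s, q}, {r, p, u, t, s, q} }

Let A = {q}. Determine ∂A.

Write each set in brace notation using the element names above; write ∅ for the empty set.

opens ⊆ A: ∅; union → int = ∅
complement {r, p, u, t, s}; its interior {t}; cl(A) = X∖{t} = {r, p, u, s, q}
boundary = {r, p, u, s, q} ∖ ∅ = {r, p, u, s, q}

{r, p, u, s, q}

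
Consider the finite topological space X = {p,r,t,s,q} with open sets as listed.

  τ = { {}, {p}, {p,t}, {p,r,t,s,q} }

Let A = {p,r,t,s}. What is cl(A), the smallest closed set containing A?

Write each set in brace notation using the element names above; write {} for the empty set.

{p,r,t,s,q}

closure: X∖int(X∖A) = X∖{} = {p,r,t,s,q}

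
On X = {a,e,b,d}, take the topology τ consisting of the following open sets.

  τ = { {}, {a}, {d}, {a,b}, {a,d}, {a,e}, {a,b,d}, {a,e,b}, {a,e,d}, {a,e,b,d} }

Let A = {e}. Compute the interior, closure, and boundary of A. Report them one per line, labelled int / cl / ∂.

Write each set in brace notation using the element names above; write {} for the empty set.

int(A) = {}
cl(A)  = {e}
∂A     = {e}

opens ⊆ A: {}; union → int = {}
complement {a,b,d}; its interior {a,b,d}; cl(A) = X∖{a,b,d} = {e}
boundary = {e} ∖ {} = {e}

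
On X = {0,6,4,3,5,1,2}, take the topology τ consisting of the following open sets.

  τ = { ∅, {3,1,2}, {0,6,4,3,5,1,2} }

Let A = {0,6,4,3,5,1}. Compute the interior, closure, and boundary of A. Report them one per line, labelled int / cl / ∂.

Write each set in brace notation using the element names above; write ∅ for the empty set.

int(A) = ∅
cl(A)  = {0,6,4,3,5,1,2}
∂A     = {0,6,4,3,5,1,2}

opens ⊆ A: ∅; union → int = ∅
complement {2}; its interior ∅; cl(A) = X∖∅ = {0,6,4,3,5,1,2}
boundary = {0,6,4,3,5,1,2} ∖ ∅ = {0,6,4,3,5,1,2}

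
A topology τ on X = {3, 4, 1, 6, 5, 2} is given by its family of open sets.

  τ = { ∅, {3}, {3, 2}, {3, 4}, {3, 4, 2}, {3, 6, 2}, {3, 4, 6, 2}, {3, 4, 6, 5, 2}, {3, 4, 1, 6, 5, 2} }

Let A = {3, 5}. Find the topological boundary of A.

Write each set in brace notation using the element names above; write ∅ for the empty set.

{4, 1, 6, 5, 2}

U open, U⊆A: ∅, {3}. int(A) = ⋃ = {3}
X∖A={4, 1, 6, 2}, int(X∖A)=∅, hence cl(A)={3, 4, 1, 6, 5, 2}
∂A: remove int from cl → {4, 1, 6, 5, 2}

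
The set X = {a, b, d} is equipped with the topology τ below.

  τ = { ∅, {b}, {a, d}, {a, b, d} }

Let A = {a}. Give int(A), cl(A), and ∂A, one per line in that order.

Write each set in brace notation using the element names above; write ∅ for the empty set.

int(A) = ∅
cl(A)  = {a, d}
∂A     = {a, d}

open subsets of A: ∅; so int(A) = ∅
closure: X∖int(X∖A) = X∖{b} = {a, d}
∂A = {a, d} minus ∅ = {a, d}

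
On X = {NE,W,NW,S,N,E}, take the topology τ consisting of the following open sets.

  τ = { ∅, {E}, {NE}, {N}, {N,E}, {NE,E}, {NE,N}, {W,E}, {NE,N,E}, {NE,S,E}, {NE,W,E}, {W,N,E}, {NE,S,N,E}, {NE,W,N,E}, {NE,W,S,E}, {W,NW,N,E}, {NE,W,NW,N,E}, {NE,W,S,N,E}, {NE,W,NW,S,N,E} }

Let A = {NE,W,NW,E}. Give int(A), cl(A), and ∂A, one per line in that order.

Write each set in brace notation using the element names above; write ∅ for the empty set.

open subsets of A: ∅, {E}, {NE}, {NE,E}, {W,E}, {NE,W,E}; so int(A) = {NE,W,E}
closure: X∖int(X∖A) = X∖{N} = {NE,W,NW,S,E}
∂A = {NE,W,NW,S,E} minus {NE,W,E} = {NW,S}

int(A) = {NE,W,E}
cl(A)  = {NE,W,NW,S,E}
∂A     = {NW,S}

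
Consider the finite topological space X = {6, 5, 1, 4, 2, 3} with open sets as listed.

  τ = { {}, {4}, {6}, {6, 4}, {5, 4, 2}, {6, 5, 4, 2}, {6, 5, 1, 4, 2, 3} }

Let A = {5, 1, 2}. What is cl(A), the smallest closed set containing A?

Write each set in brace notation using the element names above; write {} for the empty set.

{5, 1, 2, 3}

cl via duality: int({6, 4, 3}) = {6, 4}, so X∖{6, 4} = {5, 1, 2, 3}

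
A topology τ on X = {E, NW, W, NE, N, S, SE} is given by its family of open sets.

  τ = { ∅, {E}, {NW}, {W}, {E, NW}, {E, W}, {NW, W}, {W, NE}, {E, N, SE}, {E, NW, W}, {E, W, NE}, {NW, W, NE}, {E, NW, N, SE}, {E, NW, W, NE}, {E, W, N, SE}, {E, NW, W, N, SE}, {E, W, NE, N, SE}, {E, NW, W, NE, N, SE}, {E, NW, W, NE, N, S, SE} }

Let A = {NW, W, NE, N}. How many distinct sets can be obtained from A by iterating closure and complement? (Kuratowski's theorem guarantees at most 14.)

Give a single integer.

closure: X∖int(X∖A) = X∖{E} = {NW, W, NE, N, S, SE}
Let k=closure and c=complement:
  1. A     = {NW, W, NE, N}
  2. kA    = {NW, W, NE, N, S, SE}
  3. cA    = {E, S, SE}
  4. ckA   = {E}
  5. kcA   = {E, N, S, SE}
  6. ckcA  = {NW, W, NE}
  7. kckcA = {NW, W, NE, S}
  8. ckckcA = {E, N, SE}
— saturated at 8

8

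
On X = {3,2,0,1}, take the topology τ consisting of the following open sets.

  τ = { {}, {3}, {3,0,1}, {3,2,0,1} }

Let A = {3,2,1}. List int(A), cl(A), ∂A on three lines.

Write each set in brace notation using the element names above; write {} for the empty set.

opens ⊆ A: {}, {3}; union → int = {3}
complement {0}; its interior {}; cl(A) = X∖{} = {3,2,0,1}
boundary = {3,2,0,1} ∖ {3} = {2,0,1}

int(A) = {3}
cl(A)  = {3,2,0,1}
∂A     = {2,0,1}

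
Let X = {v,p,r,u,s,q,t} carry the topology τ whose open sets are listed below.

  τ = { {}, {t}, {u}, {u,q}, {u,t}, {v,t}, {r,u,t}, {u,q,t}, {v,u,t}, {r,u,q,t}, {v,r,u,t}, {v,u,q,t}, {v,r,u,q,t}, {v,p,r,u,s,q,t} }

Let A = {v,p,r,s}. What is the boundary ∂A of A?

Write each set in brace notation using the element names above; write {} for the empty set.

{v,p,r,s}

open subsets of A: {}; so int(A) = {}
closure: X∖int(X∖A) = X∖{u,q,t} = {v,p,r,s}
∂A = {v,p,r,s} minus {} = {v,p,r,s}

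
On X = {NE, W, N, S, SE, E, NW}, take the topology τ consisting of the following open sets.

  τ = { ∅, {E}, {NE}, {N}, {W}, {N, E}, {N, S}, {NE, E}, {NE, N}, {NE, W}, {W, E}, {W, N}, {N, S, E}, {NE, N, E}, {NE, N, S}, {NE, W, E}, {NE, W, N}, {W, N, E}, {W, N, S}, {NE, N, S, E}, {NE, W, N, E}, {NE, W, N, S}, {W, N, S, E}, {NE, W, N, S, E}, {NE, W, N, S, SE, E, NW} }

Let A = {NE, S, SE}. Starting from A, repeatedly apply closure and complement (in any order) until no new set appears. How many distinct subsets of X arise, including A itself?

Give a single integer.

8

cl via duality: int({W, N, E, NW}) = {W, N, E}, so X∖{W, N, E} = {NE, S, SE, NW}
Write k for closure, c for complement:
  1. A     = {NE, S, SE}
  2. kA    = {NE, S, SE, NW}
  3. cA    = {W, N, E, NW}
  4. ckA   = {W, N, E}
  5. kcA   = {W, N, S, SE, E, NW}
  6. ckcA  = {NE}
  7. kckcA = {NE, SE, NW}
  8. ckckcA = {W, N, S, E}
applying k or c yields no new set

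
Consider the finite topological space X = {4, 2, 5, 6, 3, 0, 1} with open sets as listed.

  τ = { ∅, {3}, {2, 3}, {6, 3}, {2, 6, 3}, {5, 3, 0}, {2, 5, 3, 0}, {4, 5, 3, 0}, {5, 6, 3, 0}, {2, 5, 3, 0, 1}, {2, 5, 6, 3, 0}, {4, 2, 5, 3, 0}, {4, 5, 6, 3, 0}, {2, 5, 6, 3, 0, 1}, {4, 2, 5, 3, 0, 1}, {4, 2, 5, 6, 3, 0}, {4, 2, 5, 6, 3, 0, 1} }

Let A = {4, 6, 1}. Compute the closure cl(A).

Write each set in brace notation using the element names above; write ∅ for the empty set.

{4, 6, 1}

closure: X∖int(X∖A) = X∖{2, 5, 3, 0} = {4, 6, 1}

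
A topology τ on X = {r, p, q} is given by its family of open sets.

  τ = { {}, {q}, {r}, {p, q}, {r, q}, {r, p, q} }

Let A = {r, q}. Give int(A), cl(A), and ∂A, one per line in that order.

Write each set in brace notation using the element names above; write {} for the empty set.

int(A) = {r, q}
cl(A)  = {r, p, q}
∂A     = {p}

U open, U⊆A: {}, {q}, {r}, {r, q}. int(A) = ⋃ = {r, q}
X∖A={p}, int(X∖A)={}, hence cl(A)={r, p, q}
∂A: remove int from cl → {p}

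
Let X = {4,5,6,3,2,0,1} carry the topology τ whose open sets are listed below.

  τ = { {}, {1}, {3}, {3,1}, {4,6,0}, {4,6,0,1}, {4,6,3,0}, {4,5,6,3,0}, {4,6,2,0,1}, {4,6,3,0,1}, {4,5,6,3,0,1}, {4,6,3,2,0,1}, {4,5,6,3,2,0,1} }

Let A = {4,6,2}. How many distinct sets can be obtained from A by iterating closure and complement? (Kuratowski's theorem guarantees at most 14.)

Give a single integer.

X∖A={5,3,0,1}, int(X∖A)={3,1}, hence cl(A)={4,5,6,2,0}
Orbit (k=closure, c=complement):
  1. A     = {4,6,2}
  2. kA    = {4,5,6,2,0}
  3. cA    = {5,3,0,1}
  4. ckA   = {3,1}
  5. kcA   = {4,5,6,3,2,0,1}
  6. kckA  = {5,3,2,1}
  7. ckcA  = {}
  8. ckckA = {4,6,0}
(closed under both — stop)

8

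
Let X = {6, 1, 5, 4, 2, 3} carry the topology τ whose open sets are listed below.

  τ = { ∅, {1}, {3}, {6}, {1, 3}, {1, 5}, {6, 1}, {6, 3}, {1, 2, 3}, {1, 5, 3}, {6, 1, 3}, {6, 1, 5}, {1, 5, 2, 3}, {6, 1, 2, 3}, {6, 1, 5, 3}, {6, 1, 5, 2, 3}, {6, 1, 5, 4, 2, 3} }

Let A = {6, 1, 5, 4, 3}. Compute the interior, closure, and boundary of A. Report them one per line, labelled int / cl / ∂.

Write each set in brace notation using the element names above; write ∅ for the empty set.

int(A) = {6, 1, 5, 3}
cl(A)  = {6, 1, 5, 4, 2, 3}
∂A     = {4, 2}

opens ⊆ A: ∅, {6}, {1}, {3}, {6, 1}, {1, 5}, {1, 3}, {6, 3}, {6, 1, 5}, {1, 5, 3}, {6, 1, 3}, {6, 1, 5, 3}; union → int = {6, 1, 5, 3}
complement {2}; its interior ∅; cl(A) = X∖∅ = {6, 1, 5, 4, 2, 3}
boundary = {6, 1, 5, 4, 2, 3} ∖ {6, 1, 5, 3} = {4, 2}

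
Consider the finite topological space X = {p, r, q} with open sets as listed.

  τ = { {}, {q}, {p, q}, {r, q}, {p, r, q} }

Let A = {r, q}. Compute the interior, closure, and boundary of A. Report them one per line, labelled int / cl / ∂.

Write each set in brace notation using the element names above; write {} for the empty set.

int(A) = {r, q}
cl(A)  = {p, r, q}
∂A     = {p}

open subsets of A: {}, {q}, {r, q}; so int(A) = {r, q}
closure: X∖int(X∖A) = X∖{} = {p, r, q}
∂A = {p, r, q} minus {r, q} = {p}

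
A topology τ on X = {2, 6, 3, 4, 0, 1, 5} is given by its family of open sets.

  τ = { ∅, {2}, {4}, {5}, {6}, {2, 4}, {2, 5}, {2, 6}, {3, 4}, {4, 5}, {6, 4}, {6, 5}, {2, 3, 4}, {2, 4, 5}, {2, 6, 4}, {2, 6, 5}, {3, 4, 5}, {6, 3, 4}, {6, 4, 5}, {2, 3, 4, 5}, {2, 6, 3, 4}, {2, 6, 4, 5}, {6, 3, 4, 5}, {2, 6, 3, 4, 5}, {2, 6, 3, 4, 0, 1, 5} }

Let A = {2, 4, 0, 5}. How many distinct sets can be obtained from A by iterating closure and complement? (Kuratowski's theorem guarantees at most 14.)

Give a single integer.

8

cl via duality: int({6, 3, 1}) = {6}, so X∖{6} = {2, 3, 4, 0, 1, 5}
Write k for closure, c for complement:
  1. A     = {2, 4, 0, 5}
  2. kA    = {2, 3, 4, 0, 1, 5}
  3. cA    = {6, 3, 1}
  4. ckA   = {6}
  5. kcA   = {6, 3, 0, 1}
  6. kckA  = {6, 0, 1}
  7. ckcA  = {2, 4, 5}
  8. ckckA = {2, 3, 4, 5}
applying k or c yields no new set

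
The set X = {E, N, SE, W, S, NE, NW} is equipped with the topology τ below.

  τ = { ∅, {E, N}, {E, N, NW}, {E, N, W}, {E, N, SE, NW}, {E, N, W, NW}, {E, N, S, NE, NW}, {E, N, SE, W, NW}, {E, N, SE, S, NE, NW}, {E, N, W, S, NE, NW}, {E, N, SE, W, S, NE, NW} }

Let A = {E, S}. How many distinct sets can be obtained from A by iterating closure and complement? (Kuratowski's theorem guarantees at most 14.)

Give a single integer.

X∖A={N, SE, W, NE, NW}, int(X∖A)=∅, hence cl(A)={E, N, SE, W, S, NE, NW}
Orbit (k=closure, c=complement):
  1. A     = {E, S}
  2. kA    = {E, N, SE, W, S, NE, NW}
  3. cA    = {N, SE, W, NE, NW}
  4. ckA   = ∅
(closed under both — stop)

4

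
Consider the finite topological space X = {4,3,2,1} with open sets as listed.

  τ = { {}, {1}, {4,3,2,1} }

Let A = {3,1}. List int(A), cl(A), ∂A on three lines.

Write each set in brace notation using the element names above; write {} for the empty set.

U open, U⊆A: {}, {1}. int(A) = ⋃ = {1}
X∖A={4,2}, int(X∖A)={}, hence cl(A)={4,3,2,1}
∂A: remove int from cl → {4,3,2}

int(A) = {1}
cl(A)  = {4,3,2,1}
∂A     = {4,3,2}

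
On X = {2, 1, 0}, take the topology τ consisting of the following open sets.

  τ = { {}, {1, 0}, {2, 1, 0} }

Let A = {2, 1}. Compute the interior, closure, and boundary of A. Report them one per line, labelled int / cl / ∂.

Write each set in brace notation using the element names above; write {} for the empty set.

open subsets of A: {}; so int(A) = {}
closure: X∖int(X∖A) = X∖{} = {2, 1, 0}
∂A = {2, 1, 0} minus {} = {2, 1, 0}

int(A) = {}
cl(A)  = {2, 1, 0}
∂A     = {2, 1, 0}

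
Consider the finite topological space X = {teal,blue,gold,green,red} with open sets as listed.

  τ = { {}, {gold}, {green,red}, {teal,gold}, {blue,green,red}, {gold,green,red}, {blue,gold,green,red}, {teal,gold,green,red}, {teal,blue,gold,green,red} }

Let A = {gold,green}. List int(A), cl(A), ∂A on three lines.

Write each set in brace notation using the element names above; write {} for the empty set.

U open, U⊆A: {}, {gold}. int(A) = ⋃ = {gold}
X∖A={teal,blue,red}, int(X∖A)={}, hence cl(A)={teal,blue,gold,green,red}
∂A: remove int from cl → {teal,blue,green,red}

int(A) = {gold}
cl(A)  = {teal,blue,gold,green,red}
∂A     = {teal,blue,green,red}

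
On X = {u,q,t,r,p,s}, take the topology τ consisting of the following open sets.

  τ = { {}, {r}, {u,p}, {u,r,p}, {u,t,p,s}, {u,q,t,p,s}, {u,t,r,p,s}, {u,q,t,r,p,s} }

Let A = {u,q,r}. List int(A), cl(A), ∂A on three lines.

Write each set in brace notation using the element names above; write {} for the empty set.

U open, U⊆A: {}, {r}. int(A) = ⋃ = {r}
X∖A={t,p,s}, int(X∖A)={}, hence cl(A)={u,q,t,r,p,s}
∂A: remove int from cl → {u,q,t,p,s}

int(A) = {r}
cl(A)  = {u,q,t,r,p,s}
∂A     = {u,q,t,p,s}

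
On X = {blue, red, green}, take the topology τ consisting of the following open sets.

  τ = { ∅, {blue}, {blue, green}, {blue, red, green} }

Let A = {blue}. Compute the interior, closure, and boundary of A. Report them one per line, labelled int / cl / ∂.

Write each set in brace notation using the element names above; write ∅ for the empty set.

U open, U⊆A: ∅, {blue}. int(A) = ⋃ = {blue}
X∖A={red, green}, int(X∖A)=∅, hence cl(A)={blue, red, green}
∂A: remove int from cl → {red, green}

int(A) = {blue}
cl(A)  = {blue, red, green}
∂A     = {red, green}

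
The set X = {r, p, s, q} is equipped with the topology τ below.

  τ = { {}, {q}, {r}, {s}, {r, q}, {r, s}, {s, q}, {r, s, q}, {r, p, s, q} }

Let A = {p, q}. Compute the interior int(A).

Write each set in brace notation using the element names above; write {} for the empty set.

{q}

U open, U⊆A: {}, {q}. int(A) = ⋃ = {q}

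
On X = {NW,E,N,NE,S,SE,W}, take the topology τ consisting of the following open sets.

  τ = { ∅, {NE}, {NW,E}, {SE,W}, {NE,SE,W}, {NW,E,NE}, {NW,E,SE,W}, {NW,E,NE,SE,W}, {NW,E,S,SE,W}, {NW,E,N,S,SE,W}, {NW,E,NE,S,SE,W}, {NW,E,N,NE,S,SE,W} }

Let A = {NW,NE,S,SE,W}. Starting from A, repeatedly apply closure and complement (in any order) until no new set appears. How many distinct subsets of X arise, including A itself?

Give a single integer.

8

complement {E,N}; its interior ∅; cl(A) = X∖∅ = {NW,E,N,NE,S,SE,W}
With k = closure, c = complement:
  1. A     = {NW,NE,S,SE,W}
  2. kA    = {NW,E,N,NE,S,SE,W}
  3. cA    = {E,N}
  4. ckA   = ∅
  5. kcA   = {NW,E,N,S}
  6. ckcA  = {NE,SE,W}
  7. kckcA = {N,NE,S,SE,W}
  8. ckckcA = {NW,E}
k, c of each give nothing new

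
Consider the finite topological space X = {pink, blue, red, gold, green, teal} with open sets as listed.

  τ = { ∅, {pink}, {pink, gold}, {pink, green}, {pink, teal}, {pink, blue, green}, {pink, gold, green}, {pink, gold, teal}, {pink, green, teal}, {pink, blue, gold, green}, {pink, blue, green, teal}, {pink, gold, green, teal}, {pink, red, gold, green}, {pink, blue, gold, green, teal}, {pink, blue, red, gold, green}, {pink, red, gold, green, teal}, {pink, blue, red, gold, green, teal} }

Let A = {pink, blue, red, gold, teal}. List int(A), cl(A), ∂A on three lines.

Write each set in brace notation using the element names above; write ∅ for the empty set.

U open, U⊆A: ∅, {pink}, {pink, gold}, {pink, teal}, {pink, gold, teal}. int(A) = ⋃ = {pink, gold, teal}
X∖A={green}, int(X∖A)=∅, hence cl(A)={pink, blue, red, gold, green, teal}
∂A: remove int from cl → {blue, red, green}

int(A) = {pink, gold, teal}
cl(A)  = {pink, blue, red, gold, green, teal}
∂A     = {blue, red, green}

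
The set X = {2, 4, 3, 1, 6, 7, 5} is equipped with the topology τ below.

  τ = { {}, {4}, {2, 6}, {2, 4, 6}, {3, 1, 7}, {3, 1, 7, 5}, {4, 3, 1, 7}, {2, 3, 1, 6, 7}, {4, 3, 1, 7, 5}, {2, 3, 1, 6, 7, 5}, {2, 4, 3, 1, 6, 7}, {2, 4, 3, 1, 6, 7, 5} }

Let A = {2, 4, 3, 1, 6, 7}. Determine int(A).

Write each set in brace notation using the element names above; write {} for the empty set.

{2, 4, 3, 1, 6, 7}

open subsets of A: {}, {4}, {2, 6}, {2, 4, 6}, {3, 1, 7}, {4, 3, 1, 7}, {2, 3, 1, 6, 7}, {2, 4, 3, 1, 6, 7}; so int(A) = {2, 4, 3, 1, 6, 7}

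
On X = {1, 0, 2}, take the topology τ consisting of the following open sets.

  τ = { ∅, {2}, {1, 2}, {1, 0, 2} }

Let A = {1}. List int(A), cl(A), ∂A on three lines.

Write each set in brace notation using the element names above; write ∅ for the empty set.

int(A) = ∅
cl(A)  = {1, 0}
∂A     = {1, 0}

open subsets of A: ∅; so int(A) = ∅
closure: X∖int(X∖A) = X∖{2} = {1, 0}
∂A = {1, 0} minus ∅ = {1, 0}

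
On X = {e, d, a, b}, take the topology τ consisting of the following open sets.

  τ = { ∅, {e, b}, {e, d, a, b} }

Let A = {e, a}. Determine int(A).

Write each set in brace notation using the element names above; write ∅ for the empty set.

∅

opens ⊆ A: ∅; union → int = ∅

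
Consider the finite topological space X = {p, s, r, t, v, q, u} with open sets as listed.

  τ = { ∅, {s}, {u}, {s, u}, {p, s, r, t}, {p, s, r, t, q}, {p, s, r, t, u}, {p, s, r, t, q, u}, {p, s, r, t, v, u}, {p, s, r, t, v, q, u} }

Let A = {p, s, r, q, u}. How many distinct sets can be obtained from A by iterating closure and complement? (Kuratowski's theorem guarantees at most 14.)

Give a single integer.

complement {t, v}; its interior ∅; cl(A) = X∖∅ = {p, s, r, t, v, q, u}
With k = closure, c = complement:
  1. A     = {p, s, r, q, u}
  2. kA    = {p, s, r, t, v, q, u}
  3. cA    = {t, v}
  4. ckA   = ∅
  5. kcA   = {p, r, t, v, q}
  6. ckcA  = {s, u}
k, c of each give nothing new

6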